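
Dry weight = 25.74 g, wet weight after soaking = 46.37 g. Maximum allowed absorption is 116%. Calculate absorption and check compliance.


WA = (46.37 - 25.74) / 25.74 x 100 = 80.1%
Maximum allowed: 116%
Compliant: Yes


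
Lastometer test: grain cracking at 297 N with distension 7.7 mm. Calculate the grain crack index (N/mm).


38.6 N/mm


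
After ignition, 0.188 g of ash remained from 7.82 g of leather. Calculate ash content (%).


Ash% = 0.188 / 7.82 x 100
Ash% = 2.40%


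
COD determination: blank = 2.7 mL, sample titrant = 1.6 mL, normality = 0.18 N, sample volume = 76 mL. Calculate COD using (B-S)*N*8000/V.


COD = (2.7 - 1.6) x 0.18 x 8000 / 76
COD = 1.1 x 0.18 x 8000 / 76
COD = 20.8 mg/L


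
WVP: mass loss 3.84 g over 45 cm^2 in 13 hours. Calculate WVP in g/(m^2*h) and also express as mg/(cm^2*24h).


WVP = 3.84 / (45 x 13) x 10000 = 65.64 g/(m^2*h)
Mass loss in mg = 3.84 x 1000 = 3840 mg
Per cm^2 per 24h in mg: 3840 x 24 / (45 x 13) = 92160 / 585 = 157.54 mg/(cm^2*24h)


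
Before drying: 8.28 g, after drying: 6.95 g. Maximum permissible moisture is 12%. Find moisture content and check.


Moisture content = 16.1%
Acceptable: No

MC = (8.28 - 6.95) / 8.28 x 100 = 16.1%
Maximum: 12%
Acceptable: No


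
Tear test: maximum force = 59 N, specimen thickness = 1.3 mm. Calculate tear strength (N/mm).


Tear strength = force / thickness
Tear = 59 / 1.3 = 45.4 N/mm


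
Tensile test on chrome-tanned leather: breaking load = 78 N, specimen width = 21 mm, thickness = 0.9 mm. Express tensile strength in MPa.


4.13 MPa


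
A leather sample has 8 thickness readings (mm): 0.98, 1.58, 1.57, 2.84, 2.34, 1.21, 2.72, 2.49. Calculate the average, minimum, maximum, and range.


Sum = 15.73
Average = 15.73 / 8 = 1.97 mm
Minimum = 0.98 mm
Maximum = 2.84 mm
Range = 2.84 - 0.98 = 1.86 mm


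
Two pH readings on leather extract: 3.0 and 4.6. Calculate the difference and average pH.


Difference = 1.6
Average pH = 3.80

Difference = |3.0 - 4.6| = 1.6
Average = (3.0 + 4.6) / 2 = 3.80


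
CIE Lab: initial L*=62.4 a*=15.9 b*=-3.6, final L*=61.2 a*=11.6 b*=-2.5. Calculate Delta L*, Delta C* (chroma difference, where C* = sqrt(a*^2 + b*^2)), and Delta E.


Delta L* = -1.2
Delta C* = -4.44
Delta E = 4.60


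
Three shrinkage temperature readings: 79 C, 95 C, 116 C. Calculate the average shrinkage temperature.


96.7 C

Average = (79 + 95 + 116) / 3
Average = 290 / 3 = 96.7 C


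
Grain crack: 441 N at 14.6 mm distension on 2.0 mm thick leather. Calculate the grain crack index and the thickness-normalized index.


Crack index = 441 / 14.6 = 30.2 N/mm
Normalized = 30.2 / 2.0 = 15.1 N/mm per mm


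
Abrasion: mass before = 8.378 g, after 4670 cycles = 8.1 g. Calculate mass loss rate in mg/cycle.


0.060 mg/cycle


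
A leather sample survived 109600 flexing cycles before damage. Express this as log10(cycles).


log10(109600) = 5.04


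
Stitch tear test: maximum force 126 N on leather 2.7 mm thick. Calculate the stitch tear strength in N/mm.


Stitch tear strength = force / thickness
STS = 126 / 2.7 = 46.7 N/mm


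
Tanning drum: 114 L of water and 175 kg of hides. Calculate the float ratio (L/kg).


0.7

Float ratio = water / hide weight
Ratio = 114 / 175 = 0.7


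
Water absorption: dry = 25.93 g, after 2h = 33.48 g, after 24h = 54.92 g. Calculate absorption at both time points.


2h absorption = 29.1%
24h absorption = 111.8%

WA (2h) = (33.48 - 25.93) / 25.93 x 100 = 29.1%
WA (24h) = (54.92 - 25.93) / 25.93 x 100 = 111.8%


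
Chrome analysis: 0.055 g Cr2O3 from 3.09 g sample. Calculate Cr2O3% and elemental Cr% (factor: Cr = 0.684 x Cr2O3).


Cr2O3% = 0.055 / 3.09 x 100 = 1.78%
Cr% = 1.78 x 0.684 = 1.22%


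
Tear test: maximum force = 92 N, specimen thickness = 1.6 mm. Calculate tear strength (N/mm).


57.5 N/mm

Tear strength = force / thickness
Tear = 92 / 1.6 = 57.5 N/mm


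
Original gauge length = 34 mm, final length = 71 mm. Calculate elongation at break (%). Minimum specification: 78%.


Extension = 71 - 34 = 37 mm
Elongation = 37 / 34 x 100 = 108.8%
Minimum required: 78%
Meets specification: Yes


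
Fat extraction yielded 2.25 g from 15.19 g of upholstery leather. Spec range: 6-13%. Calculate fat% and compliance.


Fat content = 14.8%
Compliant: No

Fat% = 2.25 / 15.19 x 100 = 14.8%
Spec range: 6-13%
Compliant: No


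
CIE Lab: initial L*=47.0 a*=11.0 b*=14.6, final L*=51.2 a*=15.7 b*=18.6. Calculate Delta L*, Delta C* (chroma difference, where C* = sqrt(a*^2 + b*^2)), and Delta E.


Delta L* = 51.2 - 47.0 = 4.2
C1* = sqrt((11.0)^2 + (14.6)^2) = 18.280
C2* = sqrt((15.7)^2 + (18.6)^2) = 24.340
Delta C* = 24.340 - 18.280 = 6.06
Delta E = sqrt((4.2)^2 + (4.7)^2 + (4.0)^2) = 7.47


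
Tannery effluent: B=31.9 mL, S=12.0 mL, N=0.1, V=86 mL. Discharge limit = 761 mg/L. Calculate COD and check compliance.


COD = 185.1 mg/L
Compliant: Yes

COD = (31.9 - 12.0) x 0.1 x 8000 / 86 = 185.1 mg/L
Limit: 761 mg/L
Compliant: Yes


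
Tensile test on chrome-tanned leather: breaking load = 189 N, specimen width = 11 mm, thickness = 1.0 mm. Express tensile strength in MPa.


Cross-section = 11 x 1.0 = 11.0 mm^2
TS = 189 / 11.0 = 17.18 MPa
(1 N/mm^2 = 1 MPa)


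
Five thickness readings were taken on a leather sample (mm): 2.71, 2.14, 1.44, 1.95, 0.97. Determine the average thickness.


Sum = 2.71 + 2.14 + 1.44 + 1.95 + 0.97 = 9.21
Average = 9.21 / 5 = 1.84 mm


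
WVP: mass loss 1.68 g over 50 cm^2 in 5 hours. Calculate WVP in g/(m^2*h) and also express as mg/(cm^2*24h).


WVP = 67.20 g/(m^2*h)
Daily rate = 161.28 mg/(cm^2*24h)


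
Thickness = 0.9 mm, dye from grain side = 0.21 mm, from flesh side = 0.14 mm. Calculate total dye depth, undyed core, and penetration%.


Total dyed = 0.21 + 0.14 = 0.35 mm
Undyed core = 0.9 - 0.35 = 0.55 mm
Penetration = 0.35 / 0.9 x 100 = 38.9%


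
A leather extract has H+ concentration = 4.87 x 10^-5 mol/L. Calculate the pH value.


pH = 4.31

pH = -log10[H+]
pH = -log10(4.87 x 10^-5) = 4.31


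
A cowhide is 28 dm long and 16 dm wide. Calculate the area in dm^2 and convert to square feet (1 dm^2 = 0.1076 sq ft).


Area = 28 x 16 = 448 dm^2
Conversion: 448 x 0.1076 = 48.20 sq ft


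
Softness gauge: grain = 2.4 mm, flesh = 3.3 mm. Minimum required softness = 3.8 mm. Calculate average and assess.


Average softness = 2.85 mm
Meets requirement: No


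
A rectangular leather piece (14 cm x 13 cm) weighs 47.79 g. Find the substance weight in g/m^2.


2625.8 g/m^2


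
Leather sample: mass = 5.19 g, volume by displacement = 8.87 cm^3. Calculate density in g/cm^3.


Density = mass / volume
Density = 5.19 / 8.87 = 0.585 g/cm^3


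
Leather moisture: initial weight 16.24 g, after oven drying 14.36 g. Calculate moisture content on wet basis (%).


Moisture = 16.24 - 14.36 = 1.88 g
MC = 1.88 / 16.24 x 100 = 11.6%


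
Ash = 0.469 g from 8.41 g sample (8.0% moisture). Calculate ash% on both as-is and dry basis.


As-is ash = 5.58%
Dry-basis ash = 6.06%


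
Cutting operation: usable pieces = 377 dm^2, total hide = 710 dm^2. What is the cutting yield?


53.1%

Yield = usable / total x 100
Yield = 377 / 710 x 100 = 53.1%


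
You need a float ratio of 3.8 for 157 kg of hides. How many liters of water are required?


596.6 L

Water = hide weight x target ratio
Water = 157 x 3.8 = 596.6 L


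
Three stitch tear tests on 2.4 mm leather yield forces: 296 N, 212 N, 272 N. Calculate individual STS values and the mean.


STS1 = 296 / 2.4 = 123.3 N/mm
STS2 = 212 / 2.4 = 88.3 N/mm
STS3 = 272 / 2.4 = 113.3 N/mm
Mean = (123.3 + 88.3 + 113.3) / 3 = 108.3 N/mm


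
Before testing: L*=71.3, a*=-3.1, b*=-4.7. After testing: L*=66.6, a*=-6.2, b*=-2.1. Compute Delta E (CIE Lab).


dL = 66.6 - 71.3 = -4.7
da = -6.2 - (-3.1) = -3.1
db = -2.1 - (-4.7) = 2.6
dE = sqrt((-4.7)^2 + (-3.1)^2 + (2.6)^2) = 6.20


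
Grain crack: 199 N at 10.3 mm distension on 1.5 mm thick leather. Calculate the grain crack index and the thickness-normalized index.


Crack index = 19.3 N/mm
Normalized index = 12.9 N/mm per mm

Crack index = 199 / 10.3 = 19.3 N/mm
Normalized = 19.3 / 1.5 = 12.9 N/mm per mm


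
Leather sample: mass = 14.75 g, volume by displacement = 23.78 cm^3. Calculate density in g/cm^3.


0.620 g/cm^3

Density = mass / volume
Density = 14.75 / 23.78 = 0.620 g/cm^3


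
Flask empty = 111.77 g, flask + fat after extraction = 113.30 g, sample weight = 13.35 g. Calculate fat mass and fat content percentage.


Fat mass = 113.30 - 111.77 = 1.53 g
Fat% = 1.53 / 13.35 x 100 = 11.5%


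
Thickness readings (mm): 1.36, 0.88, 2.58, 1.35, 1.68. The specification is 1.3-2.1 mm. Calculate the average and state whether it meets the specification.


Sum = 7.85
Average = 7.85 / 5 = 1.57 mm
Specification range: 1.3 to 2.1 mm
Within spec: Yes


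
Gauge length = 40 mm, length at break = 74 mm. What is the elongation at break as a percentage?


Extension = 74 - 40 = 34 mm
Elongation = 34 / 40 x 100 = 85.0%


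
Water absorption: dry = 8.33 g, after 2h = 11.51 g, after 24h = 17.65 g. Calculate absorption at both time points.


2h absorption = 38.2%
24h absorption = 111.9%

WA (2h) = (11.51 - 8.33) / 8.33 x 100 = 38.2%
WA (24h) = (17.65 - 8.33) / 8.33 x 100 = 111.9%


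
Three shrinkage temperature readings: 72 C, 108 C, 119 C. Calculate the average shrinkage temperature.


99.7 C

Average = (72 + 108 + 119) / 3
Average = 299 / 3 = 99.7 C


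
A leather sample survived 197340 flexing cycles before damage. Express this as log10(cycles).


log10(197340) = 5.30


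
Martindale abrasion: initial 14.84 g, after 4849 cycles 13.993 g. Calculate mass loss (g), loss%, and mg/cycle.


Loss = 14.84 - 13.993 = 0.847 g
Loss% = 0.847 / 14.84 x 100 = 5.71%
Rate = 0.847 / 4849 x 1000 = 0.175 mg/cycle


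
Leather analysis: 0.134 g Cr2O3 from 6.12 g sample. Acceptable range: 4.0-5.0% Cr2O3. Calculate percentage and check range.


Cr2O3% = 0.134 / 6.12 x 100 = 2.19%
Acceptable range: 4.0 to 5.0%
Within range: No


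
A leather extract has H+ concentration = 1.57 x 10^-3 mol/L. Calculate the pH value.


pH = 2.80

pH = -log10[H+]
pH = -log10(1.57 x 10^-3) = 2.80


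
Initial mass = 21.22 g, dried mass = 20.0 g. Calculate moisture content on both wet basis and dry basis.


Moisture lost = 21.22 - 20.0 = 1.22 g
Wet basis MC = 1.22 / 21.22 x 100 = 5.7%
Dry basis MC = 1.22 / 20.0 x 100 = 6.1%


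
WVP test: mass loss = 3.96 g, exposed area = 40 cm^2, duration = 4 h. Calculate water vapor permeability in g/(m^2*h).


WVP = mass_loss / (area x time) x 10000
WVP = 3.96 / (40 x 4) x 10000
WVP = 3.96 / 160 x 10000 = 247.50 g/(m^2*h)


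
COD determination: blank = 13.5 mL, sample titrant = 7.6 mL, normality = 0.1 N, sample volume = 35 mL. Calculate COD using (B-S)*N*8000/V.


134.9 mg/L

COD = (13.5 - 7.6) x 0.1 x 8000 / 35
COD = 5.9 x 0.1 x 8000 / 35
COD = 134.9 mg/L


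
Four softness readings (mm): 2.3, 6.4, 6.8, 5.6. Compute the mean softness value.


5.28 mm

Sum = 2.3 + 6.4 + 6.8 + 5.6
Mean = 21.1 / 4 = 5.28 mm


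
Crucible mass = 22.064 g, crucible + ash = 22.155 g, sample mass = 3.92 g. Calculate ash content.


Ash mass = 22.155 - 22.064 = 0.091 g
Ash% = 0.091 / 3.92 x 100 = 2.32%


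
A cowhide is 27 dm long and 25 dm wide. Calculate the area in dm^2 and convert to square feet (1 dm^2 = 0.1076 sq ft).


Area = 27 x 25 = 675 dm^2
Conversion: 675 x 0.1076 = 72.63 sq ft


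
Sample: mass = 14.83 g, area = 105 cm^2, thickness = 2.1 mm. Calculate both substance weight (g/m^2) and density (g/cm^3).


SW = 14.83 / 105 x 10000 = 1412.4 g/m^2
Volume = 105 x 2.1 / 10 = 22.05 cm^3
Density = 14.83 / 22.05 = 0.673 g/cm^3


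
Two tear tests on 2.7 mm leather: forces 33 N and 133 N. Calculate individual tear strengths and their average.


Tear 1 = 33 / 2.7 = 12.2 N/mm
Tear 2 = 133 / 2.7 = 49.3 N/mm
Average = (12.2 + 49.3) / 2 = 30.8 N/mm


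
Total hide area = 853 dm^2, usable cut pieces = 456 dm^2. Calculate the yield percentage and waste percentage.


Yield = 53.5%
Waste = 46.5%

Yield = 456 / 853 x 100 = 53.5%
Waste = 853 - 456 = 397 dm^2
Waste% = 100 - 53.5 = 46.5%


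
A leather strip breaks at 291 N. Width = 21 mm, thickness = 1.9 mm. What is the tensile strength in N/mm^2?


7.29 N/mm^2


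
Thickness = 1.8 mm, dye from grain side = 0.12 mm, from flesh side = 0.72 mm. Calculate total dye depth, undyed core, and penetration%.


Total dyed = 0.12 + 0.72 = 0.84 mm
Undyed core = 1.8 - 0.84 = 0.96 mm
Penetration = 0.84 / 1.8 x 100 = 46.7%


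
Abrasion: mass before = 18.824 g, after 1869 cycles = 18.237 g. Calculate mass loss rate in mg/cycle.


Mass loss = 18.824 - 18.237 = 0.587 g
Rate = 0.587 / 1869 x 1000 = 0.314 mg/cycle


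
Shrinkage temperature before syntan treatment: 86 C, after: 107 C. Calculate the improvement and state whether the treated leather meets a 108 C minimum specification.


Improvement = 21 C
Meets 108 C spec: No


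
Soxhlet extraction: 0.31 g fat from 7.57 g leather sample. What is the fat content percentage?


4.1%

Fat content = 0.31 / 7.57 x 100
Fat = 4.1%


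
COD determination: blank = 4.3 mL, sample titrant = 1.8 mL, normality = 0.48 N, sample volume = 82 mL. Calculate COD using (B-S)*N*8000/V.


117.1 mg/L


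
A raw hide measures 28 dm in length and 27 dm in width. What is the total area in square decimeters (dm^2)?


Area = length x width
Area = 28 x 27 = 756 dm^2


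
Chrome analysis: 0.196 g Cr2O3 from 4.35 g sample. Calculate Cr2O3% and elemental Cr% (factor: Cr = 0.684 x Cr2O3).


Cr2O3% = 0.196 / 4.35 x 100 = 4.51%
Cr% = 4.51 x 0.684 = 3.08%


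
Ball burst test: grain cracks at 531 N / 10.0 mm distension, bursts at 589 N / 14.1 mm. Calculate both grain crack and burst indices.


Crack index = 53.1 N/mm
Burst index = 41.8 N/mm


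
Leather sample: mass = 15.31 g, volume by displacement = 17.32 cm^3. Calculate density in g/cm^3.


Density = mass / volume
Density = 15.31 / 17.32 = 0.884 g/cm^3


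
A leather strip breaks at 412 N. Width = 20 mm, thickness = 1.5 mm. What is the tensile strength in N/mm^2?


Cross-sectional area = 20 x 1.5 = 30.0 mm^2
Tensile strength = 412 / 30.0 = 13.73 N/mm^2


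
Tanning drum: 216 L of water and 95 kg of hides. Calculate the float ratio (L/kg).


2.3


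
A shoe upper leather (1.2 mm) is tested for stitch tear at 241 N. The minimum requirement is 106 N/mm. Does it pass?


STS = 200.8 N/mm
Passes: Yes

STS = 241 / 1.2 = 200.8 N/mm
Minimum required: 106 N/mm
Passes: Yes


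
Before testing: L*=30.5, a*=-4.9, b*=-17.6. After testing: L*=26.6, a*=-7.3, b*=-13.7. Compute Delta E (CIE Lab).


dL = 26.6 - 30.5 = -3.9
da = -7.3 - (-4.9) = -2.4
db = -13.7 - (-17.6) = 3.9
dE = sqrt((-3.9)^2 + (-2.4)^2 + (3.9)^2) = 6.01


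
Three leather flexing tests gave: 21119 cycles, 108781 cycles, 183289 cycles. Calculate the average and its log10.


Average = 104396 cycles
log10 = 5.02

Average = (21119 + 108781 + 183289) / 3 = 104396 cycles
log10(104396) = 5.02


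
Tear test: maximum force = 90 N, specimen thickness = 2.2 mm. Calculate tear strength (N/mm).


40.9 N/mm

Tear strength = force / thickness
Tear = 90 / 2.2 = 40.9 N/mm


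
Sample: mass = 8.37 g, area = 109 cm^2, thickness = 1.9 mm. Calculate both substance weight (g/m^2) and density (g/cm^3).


Substance weight = 767.9 g/m^2
Density = 0.404 g/cm^3

SW = 8.37 / 109 x 10000 = 767.9 g/m^2
Volume = 109 x 1.9 / 10 = 20.71 cm^3
Density = 8.37 / 20.71 = 0.404 g/cm^3


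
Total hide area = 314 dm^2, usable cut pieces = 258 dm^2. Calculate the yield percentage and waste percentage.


Yield = 82.2%
Waste = 17.8%

Yield = 258 / 314 x 100 = 82.2%
Waste = 314 - 258 = 56 dm^2
Waste% = 100 - 82.2 = 17.8%


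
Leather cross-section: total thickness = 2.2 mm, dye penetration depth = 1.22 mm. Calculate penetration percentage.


55.5%


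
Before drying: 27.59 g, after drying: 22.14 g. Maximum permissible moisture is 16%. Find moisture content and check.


MC = (27.59 - 22.14) / 27.59 x 100 = 19.8%
Maximum: 16%
Acceptable: No


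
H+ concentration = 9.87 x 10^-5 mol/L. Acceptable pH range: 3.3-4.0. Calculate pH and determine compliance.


pH = -log10(9.87 x 10^-5) = 4.01
Range: 3.3 to 4.0
Compliant: No


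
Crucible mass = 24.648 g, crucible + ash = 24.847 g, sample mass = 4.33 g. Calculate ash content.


Ash mass = 0.199 g
Ash content = 4.60%

Ash mass = 24.847 - 24.648 = 0.199 g
Ash% = 0.199 / 4.33 x 100 = 4.60%


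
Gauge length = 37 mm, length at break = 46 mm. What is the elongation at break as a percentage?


Extension = 46 - 37 = 9 mm
Elongation = 9 / 37 x 100 = 24.3%


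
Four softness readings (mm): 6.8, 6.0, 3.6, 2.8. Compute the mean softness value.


4.80 mm


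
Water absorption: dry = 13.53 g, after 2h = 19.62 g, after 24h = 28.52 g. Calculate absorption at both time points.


2h absorption = 45.0%
24h absorption = 110.8%

WA (2h) = (19.62 - 13.53) / 13.53 x 100 = 45.0%
WA (24h) = (28.52 - 13.53) / 13.53 x 100 = 110.8%


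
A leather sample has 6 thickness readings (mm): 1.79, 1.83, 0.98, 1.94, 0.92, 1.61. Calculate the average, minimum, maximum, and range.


Average = 1.51 mm
Min = 0.92 mm
Max = 1.94 mm
Range = 1.02 mm

Sum = 9.07
Average = 9.07 / 6 = 1.51 mm
Minimum = 0.92 mm
Maximum = 1.94 mm
Range = 1.94 - 0.92 = 1.02 mm


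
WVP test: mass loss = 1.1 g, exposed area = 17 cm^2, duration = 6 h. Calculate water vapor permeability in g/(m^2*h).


107.84 g/(m^2*h)

WVP = mass_loss / (area x time) x 10000
WVP = 1.1 / (17 x 6) x 10000
WVP = 1.1 / 102 x 10000 = 107.84 g/(m^2*h)


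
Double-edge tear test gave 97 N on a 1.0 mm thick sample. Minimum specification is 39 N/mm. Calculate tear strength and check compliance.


Tear strength = 97 / 1.0 = 97.0 N/mm
Required minimum = 39 N/mm
Compliant: Yes


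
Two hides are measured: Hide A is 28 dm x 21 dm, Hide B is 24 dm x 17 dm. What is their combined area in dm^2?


996 dm^2

Hide A area = 28 x 21 = 588 dm^2
Hide B area = 24 x 17 = 408 dm^2
Total = 588 + 408 = 996 dm^2


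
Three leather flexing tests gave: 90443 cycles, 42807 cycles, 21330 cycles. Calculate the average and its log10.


Average = 51527 cycles
log10 = 4.71


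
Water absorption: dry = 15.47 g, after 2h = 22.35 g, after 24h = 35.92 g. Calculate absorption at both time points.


WA (2h) = (22.35 - 15.47) / 15.47 x 100 = 44.5%
WA (24h) = (35.92 - 15.47) / 15.47 x 100 = 132.2%


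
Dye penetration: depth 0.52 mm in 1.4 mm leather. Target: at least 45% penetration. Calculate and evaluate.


Penetration = 0.52 / 1.4 x 100 = 37.1%
Target: 45%
Meets target: No


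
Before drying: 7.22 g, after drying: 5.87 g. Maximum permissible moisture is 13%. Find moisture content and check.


Moisture content = 18.7%
Acceptable: No

MC = (7.22 - 5.87) / 7.22 x 100 = 18.7%
Maximum: 13%
Acceptable: No


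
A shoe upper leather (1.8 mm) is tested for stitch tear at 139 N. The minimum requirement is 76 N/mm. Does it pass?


STS = 139 / 1.8 = 77.2 N/mm
Minimum required: 76 N/mm
Passes: Yes


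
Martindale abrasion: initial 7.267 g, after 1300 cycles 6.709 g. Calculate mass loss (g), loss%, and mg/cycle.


Mass loss = 0.558 g
Loss = 7.68%
Rate = 0.429 mg/cycle

Loss = 7.267 - 6.709 = 0.558 g
Loss% = 0.558 / 7.267 x 100 = 7.68%
Rate = 0.558 / 1300 x 1000 = 0.429 mg/cycle


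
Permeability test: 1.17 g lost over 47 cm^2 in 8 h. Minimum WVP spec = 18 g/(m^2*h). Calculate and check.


WVP = 31.12 g/(m^2*h)
Meets specification: Yes

WVP = 1.17 / (47 x 8) x 10000 = 31.12 g/(m^2*h)
Minimum: 18 g/(m^2*h)
Meets spec: Yes


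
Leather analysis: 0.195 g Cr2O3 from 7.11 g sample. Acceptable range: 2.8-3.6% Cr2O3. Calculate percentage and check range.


Cr2O3 = 2.74%
Within range: No


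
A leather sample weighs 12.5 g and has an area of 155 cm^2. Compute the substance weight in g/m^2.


Substance weight = mass / area x 10000
SW = 12.5 / 155 x 10000
SW = 806.5 g/m^2


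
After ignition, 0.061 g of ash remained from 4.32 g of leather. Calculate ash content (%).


Ash% = 0.061 / 4.32 x 100
Ash% = 1.41%


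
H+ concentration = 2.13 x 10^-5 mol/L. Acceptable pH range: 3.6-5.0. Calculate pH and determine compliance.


pH = -log10(2.13 x 10^-5) = 4.67
Range: 3.6 to 5.0
Compliant: Yes


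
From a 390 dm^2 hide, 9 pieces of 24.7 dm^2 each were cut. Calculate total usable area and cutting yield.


Total usable = 9 x 24.7 = 222.3 dm^2
Yield = 222.3 / 390 x 100 = 57.0%


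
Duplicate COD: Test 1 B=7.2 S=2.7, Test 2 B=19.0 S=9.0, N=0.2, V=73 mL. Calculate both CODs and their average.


COD1 = (7.2 - 2.7) x 0.2 x 8000 / 73 = 98.6 mg/L
COD2 = (19.0 - 9.0) x 0.2 x 8000 / 73 = 219.2 mg/L
Average = (98.6 + 219.2) / 2 = 158.9 mg/L


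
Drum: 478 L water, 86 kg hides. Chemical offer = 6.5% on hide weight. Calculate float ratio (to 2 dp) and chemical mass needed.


Float ratio = 478 / 86 = 5.56
Chemical = 86 x 6.5 / 100 = 5.59 kg


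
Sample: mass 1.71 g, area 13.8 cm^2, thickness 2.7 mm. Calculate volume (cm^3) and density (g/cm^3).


Volume = 3.726 cm^3
Density = 0.459 g/cm^3

Thickness in cm = 2.7 / 10 = 0.27 cm
Volume = 13.8 x 0.27 = 3.726 cm^3
Density = 1.71 / 3.726 = 0.459 g/cm^3


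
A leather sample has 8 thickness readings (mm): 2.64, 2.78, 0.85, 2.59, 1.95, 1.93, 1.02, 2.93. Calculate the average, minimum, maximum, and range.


Sum = 16.69
Average = 16.69 / 8 = 2.09 mm
Minimum = 0.85 mm
Maximum = 2.93 mm
Range = 2.93 - 0.85 = 2.08 mm


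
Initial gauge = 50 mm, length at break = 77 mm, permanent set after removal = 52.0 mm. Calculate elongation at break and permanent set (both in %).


Elongation at break = (77 - 50) / 50 x 100 = 54.0%
Permanent set = (52.0 - 50) / 50 x 100 = 4.0%


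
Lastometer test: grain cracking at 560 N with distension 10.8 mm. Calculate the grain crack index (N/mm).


Grain crack index = force / distension
Index = 560 / 10.8 = 51.9 N/mm


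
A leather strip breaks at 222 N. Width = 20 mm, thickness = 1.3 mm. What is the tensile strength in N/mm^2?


8.54 N/mm^2


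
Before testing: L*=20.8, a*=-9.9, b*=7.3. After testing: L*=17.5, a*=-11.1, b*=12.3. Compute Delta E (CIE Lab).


Delta E = 6.11

dL = 17.5 - 20.8 = -3.3
da = -11.1 - (-9.9) = -1.2
db = 12.3 - 7.3 = 5.0
dE = sqrt((-3.3)^2 + (-1.2)^2 + (5.0)^2) = 6.11


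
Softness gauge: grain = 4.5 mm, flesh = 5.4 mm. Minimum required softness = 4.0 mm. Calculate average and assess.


Average softness = 4.95 mm
Meets requirement: Yes

Average = (4.5 + 5.4) / 2 = 4.95 mm
Minimum = 4.0 mm
Meets requirement: Yes


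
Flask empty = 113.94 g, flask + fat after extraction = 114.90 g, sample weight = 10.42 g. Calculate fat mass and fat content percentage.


Fat mass = 0.96 g
Fat content = 9.2%


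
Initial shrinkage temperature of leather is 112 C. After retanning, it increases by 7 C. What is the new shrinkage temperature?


119 C

New Ts = 112 + 7 = 119 C


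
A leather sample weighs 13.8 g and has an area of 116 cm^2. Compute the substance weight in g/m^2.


1189.7 g/m^2


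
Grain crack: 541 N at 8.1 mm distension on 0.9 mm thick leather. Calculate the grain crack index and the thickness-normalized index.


Crack index = 541 / 8.1 = 66.8 N/mm
Normalized = 66.8 / 0.9 = 74.2 N/mm per mm


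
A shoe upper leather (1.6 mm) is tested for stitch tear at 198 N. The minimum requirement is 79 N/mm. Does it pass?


STS = 123.8 N/mm
Passes: Yes

STS = 198 / 1.6 = 123.8 N/mm
Minimum required: 79 N/mm
Passes: Yes


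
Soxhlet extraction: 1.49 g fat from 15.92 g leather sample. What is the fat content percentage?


9.4%

Fat content = 1.49 / 15.92 x 100
Fat = 9.4%


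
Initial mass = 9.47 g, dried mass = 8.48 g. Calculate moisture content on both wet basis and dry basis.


Wet basis = 10.5%
Dry basis = 11.7%

Moisture lost = 9.47 - 8.48 = 0.99 g
Wet basis MC = 0.99 / 9.47 x 100 = 10.5%
Dry basis MC = 0.99 / 8.48 x 100 = 11.7%


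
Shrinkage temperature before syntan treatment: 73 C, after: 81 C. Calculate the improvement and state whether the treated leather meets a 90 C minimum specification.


Improvement = 81 - 73 = 8 C
Spec check: 81 C >= 90 C? No


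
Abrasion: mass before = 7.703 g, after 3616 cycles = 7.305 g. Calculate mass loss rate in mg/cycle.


Mass loss = 7.703 - 7.305 = 0.398 g
Rate = 0.398 / 3616 x 1000 = 0.110 mg/cycle


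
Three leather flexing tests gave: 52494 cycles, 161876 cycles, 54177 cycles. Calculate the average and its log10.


Average = 89516 cycles
log10 = 4.95

Average = (52494 + 161876 + 54177) / 3 = 89516 cycles
log10(89516) = 4.95


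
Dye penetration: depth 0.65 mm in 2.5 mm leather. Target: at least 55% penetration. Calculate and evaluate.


Penetration = 26.0%
Meets target: No

Penetration = 0.65 / 2.5 x 100 = 26.0%
Target: 55%
Meets target: No


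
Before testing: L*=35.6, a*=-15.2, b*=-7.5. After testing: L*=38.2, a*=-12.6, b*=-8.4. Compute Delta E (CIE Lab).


Delta E = 3.79

dL = 38.2 - 35.6 = 2.6
da = -12.6 - (-15.2) = 2.6
db = -8.4 - (-7.5) = -0.9
dE = sqrt((2.6)^2 + (2.6)^2 + (-0.9)^2) = 3.79


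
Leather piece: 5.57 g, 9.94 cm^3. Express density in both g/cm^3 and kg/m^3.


0.560 g/cm^3
560 kg/m^3

Density = 5.57 / 9.94 = 0.560 g/cm^3
Convert: 0.560 x 1000 = 560 kg/m^3


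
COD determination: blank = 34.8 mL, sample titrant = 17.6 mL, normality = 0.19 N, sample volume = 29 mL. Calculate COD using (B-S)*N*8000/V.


COD = (34.8 - 17.6) x 0.19 x 8000 / 29
COD = 17.2 x 0.19 x 8000 / 29
COD = 901.5 mg/L


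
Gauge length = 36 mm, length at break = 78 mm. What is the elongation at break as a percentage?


116.7%

Extension = 78 - 36 = 42 mm
Elongation = 42 / 36 x 100 = 116.7%


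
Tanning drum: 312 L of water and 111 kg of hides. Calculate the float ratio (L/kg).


Float ratio = water / hide weight
Ratio = 312 / 111 = 2.8


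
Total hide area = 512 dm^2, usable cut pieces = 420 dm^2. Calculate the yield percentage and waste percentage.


Yield = 420 / 512 x 100 = 82.0%
Waste = 512 - 420 = 92 dm^2
Waste% = 100 - 82.0 = 18.0%


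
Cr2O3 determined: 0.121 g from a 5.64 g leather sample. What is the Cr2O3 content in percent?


2.15%


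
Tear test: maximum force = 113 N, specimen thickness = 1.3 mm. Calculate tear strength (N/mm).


86.9 N/mm

Tear strength = force / thickness
Tear = 113 / 1.3 = 86.9 N/mm


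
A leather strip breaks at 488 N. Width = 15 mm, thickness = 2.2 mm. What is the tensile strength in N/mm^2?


14.79 N/mm^2


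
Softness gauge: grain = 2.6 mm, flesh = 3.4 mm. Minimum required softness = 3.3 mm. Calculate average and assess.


Average softness = 3.00 mm
Meets requirement: No


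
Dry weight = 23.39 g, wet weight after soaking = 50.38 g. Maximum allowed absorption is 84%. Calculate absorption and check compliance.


WA = (50.38 - 23.39) / 23.39 x 100 = 115.4%
Maximum allowed: 84%
Compliant: No


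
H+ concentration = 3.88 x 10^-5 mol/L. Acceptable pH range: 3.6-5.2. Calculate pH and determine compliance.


pH = 4.41
Compliant: Yes

pH = -log10(3.88 x 10^-5) = 4.41
Range: 3.6 to 5.2
Compliant: Yes


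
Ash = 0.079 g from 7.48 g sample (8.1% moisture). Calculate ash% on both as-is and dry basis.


As-is ash% = 0.079 / 7.48 x 100 = 1.06%
Dry mass = 7.48 x (100 - 8.1) / 100 = 6.87412 g
Dry-basis ash% = 0.079 / 6.87412 x 100 = 1.15%


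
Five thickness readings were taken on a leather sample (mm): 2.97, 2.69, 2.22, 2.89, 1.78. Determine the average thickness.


Sum = 2.97 + 2.69 + 2.22 + 2.89 + 1.78 = 12.55
Average = 12.55 / 5 = 2.51 mm


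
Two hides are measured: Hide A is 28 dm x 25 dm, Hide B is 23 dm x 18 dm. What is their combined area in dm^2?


1114 dm^2

Hide A area = 28 x 25 = 700 dm^2
Hide B area = 23 x 18 = 414 dm^2
Total = 700 + 414 = 1114 dm^2


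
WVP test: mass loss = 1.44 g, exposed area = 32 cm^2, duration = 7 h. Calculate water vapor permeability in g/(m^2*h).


WVP = mass_loss / (area x time) x 10000
WVP = 1.44 / (32 x 7) x 10000
WVP = 1.44 / 224 x 10000 = 64.29 g/(m^2*h)


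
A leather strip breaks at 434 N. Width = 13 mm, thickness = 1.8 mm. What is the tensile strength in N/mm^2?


Cross-sectional area = 13 x 1.8 = 23.4 mm^2
Tensile strength = 434 / 23.4 = 18.55 N/mm^2


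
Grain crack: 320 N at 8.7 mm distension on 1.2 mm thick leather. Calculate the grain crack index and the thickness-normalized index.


Crack index = 36.8 N/mm
Normalized index = 30.7 N/mm per mm


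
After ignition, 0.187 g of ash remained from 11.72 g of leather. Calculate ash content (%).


Ash% = 0.187 / 11.72 x 100
Ash% = 1.60%


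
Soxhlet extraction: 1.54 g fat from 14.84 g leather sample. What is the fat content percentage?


10.4%

Fat content = 1.54 / 14.84 x 100
Fat = 10.4%


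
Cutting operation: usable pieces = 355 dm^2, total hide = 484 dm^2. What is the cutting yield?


Yield = usable / total x 100
Yield = 355 / 484 x 100 = 73.3%


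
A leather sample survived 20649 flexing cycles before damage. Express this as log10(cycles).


log10(20649) = 4.31


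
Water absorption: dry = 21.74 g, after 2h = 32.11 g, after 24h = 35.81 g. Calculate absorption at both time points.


WA (2h) = (32.11 - 21.74) / 21.74 x 100 = 47.7%
WA (24h) = (35.81 - 21.74) / 21.74 x 100 = 64.7%


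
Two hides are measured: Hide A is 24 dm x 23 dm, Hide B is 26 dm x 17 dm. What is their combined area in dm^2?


Hide A area = 24 x 23 = 552 dm^2
Hide B area = 26 x 17 = 442 dm^2
Total = 552 + 442 = 994 dm^2


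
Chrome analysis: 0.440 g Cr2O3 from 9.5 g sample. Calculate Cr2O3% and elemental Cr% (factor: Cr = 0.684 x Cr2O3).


Cr2O3 = 4.63%
Cr = 3.17%

Cr2O3% = 0.440 / 9.5 x 100 = 4.63%
Cr% = 4.63 x 0.684 = 3.17%


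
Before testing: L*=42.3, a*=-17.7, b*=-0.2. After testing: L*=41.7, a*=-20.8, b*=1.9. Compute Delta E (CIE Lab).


dL = 41.7 - 42.3 = -0.6
da = -20.8 - (-17.7) = -3.1
db = 1.9 - (-0.2) = 2.1
dE = sqrt((-0.6)^2 + (-3.1)^2 + (2.1)^2) = 3.79


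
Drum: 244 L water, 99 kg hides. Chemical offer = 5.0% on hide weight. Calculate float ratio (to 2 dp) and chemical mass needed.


Float ratio = 2.46
Chemical needed = 4.95 kg


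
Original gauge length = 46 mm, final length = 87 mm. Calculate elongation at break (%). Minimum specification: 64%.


Extension = 87 - 46 = 41 mm
Elongation = 41 / 46 x 100 = 89.1%
Minimum required: 64%
Meets specification: Yes


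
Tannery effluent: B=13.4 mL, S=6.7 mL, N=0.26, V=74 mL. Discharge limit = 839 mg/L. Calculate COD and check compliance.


COD = (13.4 - 6.7) x 0.26 x 8000 / 74 = 188.3 mg/L
Limit: 839 mg/L
Compliant: Yes


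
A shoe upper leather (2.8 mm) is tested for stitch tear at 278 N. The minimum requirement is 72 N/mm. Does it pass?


STS = 278 / 2.8 = 99.3 N/mm
Minimum required: 72 N/mm
Passes: Yes


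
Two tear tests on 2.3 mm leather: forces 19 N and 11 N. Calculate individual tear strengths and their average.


Tear 1 = 8.3 N/mm
Tear 2 = 4.8 N/mm
Average = 6.6 N/mm


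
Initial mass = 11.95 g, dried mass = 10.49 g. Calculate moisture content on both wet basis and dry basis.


Wet basis = 12.2%
Dry basis = 13.9%

Moisture lost = 11.95 - 10.49 = 1.46 g
Wet basis MC = 1.46 / 11.95 x 100 = 12.2%
Dry basis MC = 1.46 / 10.49 x 100 = 13.9%


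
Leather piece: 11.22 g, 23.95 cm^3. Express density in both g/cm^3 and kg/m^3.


Density = 11.22 / 23.95 = 0.468 g/cm^3
Convert: 0.468 x 1000 = 468 kg/m^3


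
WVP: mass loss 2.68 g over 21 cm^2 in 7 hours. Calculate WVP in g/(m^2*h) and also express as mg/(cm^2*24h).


WVP = 2.68 / (21 x 7) x 10000 = 182.31 g/(m^2*h)
Mass loss in mg = 2.68 x 1000 = 2680 mg
Per cm^2 per 24h in mg: 2680 x 24 / (21 x 7) = 64320 / 147 = 437.55 mg/(cm^2*24h)


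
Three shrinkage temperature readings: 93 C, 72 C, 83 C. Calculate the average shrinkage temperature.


Average = (93 + 72 + 83) / 3
Average = 248 / 3 = 82.7 C


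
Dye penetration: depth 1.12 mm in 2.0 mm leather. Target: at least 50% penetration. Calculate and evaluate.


Penetration = 1.12 / 2.0 x 100 = 56.0%
Target: 50%
Meets target: Yes


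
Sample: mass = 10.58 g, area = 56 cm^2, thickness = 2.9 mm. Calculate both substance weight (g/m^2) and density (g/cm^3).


Substance weight = 1889.3 g/m^2
Density = 0.651 g/cm^3

SW = 10.58 / 56 x 10000 = 1889.3 g/m^2
Volume = 56 x 2.9 / 10 = 16.24 cm^3
Density = 10.58 / 16.24 = 0.651 g/cm^3


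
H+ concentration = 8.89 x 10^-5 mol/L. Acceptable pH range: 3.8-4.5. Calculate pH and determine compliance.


pH = 4.05
Compliant: Yes

pH = -log10(8.89 x 10^-5) = 4.05
Range: 3.8 to 4.5
Compliant: Yes


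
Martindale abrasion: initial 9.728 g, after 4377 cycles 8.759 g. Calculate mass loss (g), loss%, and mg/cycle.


Mass loss = 0.969 g
Loss = 9.96%
Rate = 0.221 mg/cycle

Loss = 9.728 - 8.759 = 0.969 g
Loss% = 0.969 / 9.728 x 100 = 9.96%
Rate = 0.969 / 4377 x 1000 = 0.221 mg/cycle


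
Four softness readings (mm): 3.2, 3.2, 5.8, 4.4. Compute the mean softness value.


Sum = 3.2 + 3.2 + 5.8 + 4.4
Mean = 16.6 / 4 = 4.15 mm


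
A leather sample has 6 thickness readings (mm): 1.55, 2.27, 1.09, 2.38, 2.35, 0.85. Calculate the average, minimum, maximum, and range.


Sum = 10.49
Average = 10.49 / 6 = 1.75 mm
Minimum = 0.85 mm
Maximum = 2.38 mm
Range = 2.38 - 0.85 = 1.53 mm


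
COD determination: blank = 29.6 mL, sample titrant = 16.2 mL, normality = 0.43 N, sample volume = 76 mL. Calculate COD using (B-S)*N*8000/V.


606.5 mg/L

COD = (29.6 - 16.2) x 0.43 x 8000 / 76
COD = 13.4 x 0.43 x 8000 / 76
COD = 606.5 mg/L


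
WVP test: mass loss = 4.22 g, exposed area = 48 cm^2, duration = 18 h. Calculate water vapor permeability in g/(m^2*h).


WVP = mass_loss / (area x time) x 10000
WVP = 4.22 / (48 x 18) x 10000
WVP = 4.22 / 864 x 10000 = 48.84 g/(m^2*h)


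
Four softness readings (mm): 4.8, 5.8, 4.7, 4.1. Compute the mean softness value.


Sum = 4.8 + 5.8 + 4.7 + 4.1
Mean = 19.4 / 4 = 4.85 mm


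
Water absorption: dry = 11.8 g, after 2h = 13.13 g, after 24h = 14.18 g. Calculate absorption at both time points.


2h absorption = 11.3%
24h absorption = 20.2%


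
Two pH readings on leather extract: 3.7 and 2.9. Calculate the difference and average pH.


Difference = |3.7 - 2.9| = 0.8
Average = (3.7 + 2.9) / 2 = 3.30


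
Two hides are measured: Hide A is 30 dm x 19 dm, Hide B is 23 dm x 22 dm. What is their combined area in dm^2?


Hide A area = 30 x 19 = 570 dm^2
Hide B area = 23 x 22 = 506 dm^2
Total = 570 + 506 = 1076 dm^2


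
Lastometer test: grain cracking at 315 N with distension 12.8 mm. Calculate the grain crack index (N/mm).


24.6 N/mm


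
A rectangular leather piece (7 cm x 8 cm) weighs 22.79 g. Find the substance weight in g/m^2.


Area = 7 x 8 = 56 cm^2
SW = 22.79 / 56 x 10000 = 4069.6 g/m^2


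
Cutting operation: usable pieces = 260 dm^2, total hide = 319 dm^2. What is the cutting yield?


81.5%

Yield = usable / total x 100
Yield = 260 / 319 x 100 = 81.5%


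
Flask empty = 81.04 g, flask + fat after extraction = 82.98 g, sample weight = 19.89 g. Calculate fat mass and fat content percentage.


Fat mass = 82.98 - 81.04 = 1.94 g
Fat% = 1.94 / 19.89 x 100 = 9.8%


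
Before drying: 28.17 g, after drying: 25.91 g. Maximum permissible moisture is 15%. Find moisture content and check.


MC = (28.17 - 25.91) / 28.17 x 100 = 8.0%
Maximum: 15%
Acceptable: Yes


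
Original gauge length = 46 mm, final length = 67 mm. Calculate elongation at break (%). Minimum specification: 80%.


Elongation = 45.7%
Meets spec: No

Extension = 67 - 46 = 21 mm
Elongation = 21 / 46 x 100 = 45.7%
Minimum required: 80%
Meets specification: No


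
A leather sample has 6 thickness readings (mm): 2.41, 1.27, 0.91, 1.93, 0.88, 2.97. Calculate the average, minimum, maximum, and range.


Average = 1.73 mm
Min = 0.88 mm
Max = 2.97 mm
Range = 2.09 mm

Sum = 10.37
Average = 10.37 / 6 = 1.73 mm
Minimum = 0.88 mm
Maximum = 2.97 mm
Range = 2.97 - 0.88 = 2.09 mm


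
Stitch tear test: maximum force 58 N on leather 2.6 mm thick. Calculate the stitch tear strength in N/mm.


22.3 N/mm

Stitch tear strength = force / thickness
STS = 58 / 2.6 = 22.3 N/mm


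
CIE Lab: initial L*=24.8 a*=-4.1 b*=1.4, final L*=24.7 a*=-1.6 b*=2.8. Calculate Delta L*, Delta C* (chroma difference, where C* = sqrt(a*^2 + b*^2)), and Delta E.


Delta L* = -0.1
Delta C* = -1.11
Delta E = 2.87

Delta L* = 24.7 - 24.8 = -0.1
C1* = sqrt((-4.1)^2 + (1.4)^2) = 4.332
C2* = sqrt((-1.6)^2 + (2.8)^2) = 3.225
Delta C* = 3.225 - 4.332 = -1.11
Delta E = sqrt((-0.1)^2 + (2.5)^2 + (1.4)^2) = 2.87


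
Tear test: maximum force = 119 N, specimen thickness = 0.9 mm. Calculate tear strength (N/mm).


132.2 N/mm

Tear strength = force / thickness
Tear = 119 / 0.9 = 132.2 N/mm


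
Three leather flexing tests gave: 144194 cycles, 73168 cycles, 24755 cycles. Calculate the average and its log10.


Average = (144194 + 73168 + 24755) / 3 = 80706 cycles
log10(80706) = 4.91


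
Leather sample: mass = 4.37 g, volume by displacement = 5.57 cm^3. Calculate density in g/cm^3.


0.785 g/cm^3


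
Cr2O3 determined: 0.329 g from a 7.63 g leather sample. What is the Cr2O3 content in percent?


Cr2O3% = 0.329 / 7.63 x 100
Cr2O3% = 4.31%


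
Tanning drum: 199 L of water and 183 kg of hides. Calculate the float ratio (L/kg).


Float ratio = water / hide weight
Ratio = 199 / 183 = 1.1


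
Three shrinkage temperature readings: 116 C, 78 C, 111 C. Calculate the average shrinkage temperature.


101.7 C


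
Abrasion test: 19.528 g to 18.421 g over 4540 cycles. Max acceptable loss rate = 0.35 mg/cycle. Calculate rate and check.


Loss = 19.528 - 18.421 = 1.107 g
Rate = 1.107 g / 4540 cycles x 1000 = 0.244 mg/cycle
Max = 0.35 mg/cycle
Passes: Yes


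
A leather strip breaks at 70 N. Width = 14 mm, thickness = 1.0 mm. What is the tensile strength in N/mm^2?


Cross-sectional area = 14 x 1.0 = 14.0 mm^2
Tensile strength = 70 / 14.0 = 5.00 N/mm^2


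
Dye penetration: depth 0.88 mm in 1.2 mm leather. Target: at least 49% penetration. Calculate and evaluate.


Penetration = 0.88 / 1.2 x 100 = 73.3%
Target: 49%
Meets target: Yes


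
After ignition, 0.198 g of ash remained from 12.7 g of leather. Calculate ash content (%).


1.56%


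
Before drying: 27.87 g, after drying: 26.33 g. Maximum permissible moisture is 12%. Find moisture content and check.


Moisture content = 5.5%
Acceptable: Yes

MC = (27.87 - 26.33) / 27.87 x 100 = 5.5%
Maximum: 12%
Acceptable: Yes


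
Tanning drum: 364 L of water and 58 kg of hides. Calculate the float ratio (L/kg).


Float ratio = water / hide weight
Ratio = 364 / 58 = 6.3


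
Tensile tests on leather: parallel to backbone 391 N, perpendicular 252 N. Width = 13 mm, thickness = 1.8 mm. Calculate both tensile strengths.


Parallel = 16.71 N/mm^2
Perpendicular = 10.77 N/mm^2


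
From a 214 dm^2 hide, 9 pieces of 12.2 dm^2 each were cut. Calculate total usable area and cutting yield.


Usable area = 109.8 dm^2
Yield = 51.3%


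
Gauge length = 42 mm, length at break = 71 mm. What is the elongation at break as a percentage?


Extension = 71 - 42 = 29 mm
Elongation = 29 / 42 x 100 = 69.0%


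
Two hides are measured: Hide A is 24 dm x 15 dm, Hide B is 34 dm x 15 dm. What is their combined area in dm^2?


Hide A area = 24 x 15 = 360 dm^2
Hide B area = 34 x 15 = 510 dm^2
Total = 360 + 510 = 870 dm^2
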